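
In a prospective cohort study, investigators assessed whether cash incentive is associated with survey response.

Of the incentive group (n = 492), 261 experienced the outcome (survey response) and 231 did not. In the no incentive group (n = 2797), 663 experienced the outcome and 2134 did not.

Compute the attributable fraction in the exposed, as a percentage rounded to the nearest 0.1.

From the description: a = 261, b = 231, c = 663, d = 2134.
Risk in exposed = 261/492 = 0.53049; risk in unexposed = 663/2797 = 0.23704.
RR = 0.53049/0.23704 = 2.23797
AR% = (RR − 1)/RR × 100 = (2.23797 − 1)/2.23797 × 100 = 55.3167%

55.3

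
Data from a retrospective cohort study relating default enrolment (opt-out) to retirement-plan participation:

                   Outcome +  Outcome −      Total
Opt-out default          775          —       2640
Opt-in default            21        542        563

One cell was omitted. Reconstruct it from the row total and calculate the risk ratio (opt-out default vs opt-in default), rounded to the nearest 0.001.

7.870

The missing cell is in the exposed row: 2640 − 775 = 1865.
So a = 775, b = 1865, c = 21, d = 542.
RR = [a/(a+b)] / [c/(c+d)] = (775/2640) / (21/563) = 0.29356/0.03730 = 7.87022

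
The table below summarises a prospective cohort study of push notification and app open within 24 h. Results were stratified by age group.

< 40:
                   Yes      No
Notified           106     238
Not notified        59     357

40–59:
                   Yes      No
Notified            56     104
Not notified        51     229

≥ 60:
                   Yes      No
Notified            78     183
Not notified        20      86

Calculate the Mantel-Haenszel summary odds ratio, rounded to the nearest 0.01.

OR_MH = Σ(aᵢdᵢ/nᵢ) / Σ(bᵢcᵢ/nᵢ), where nᵢ is the stratum total.
Stratum 1 (< 40): n = 760; a·d/n = 106·357/760 = 49.7921; b·c/n = 238·59/760 = 18.4763
Stratum 2 (40–59): n = 440; a·d/n = 56·229/440 = 29.1455; b·c/n = 104·51/440 = 12.0545
Stratum 3 (≥ 60): n = 367; a·d/n = 78·86/367 = 18.2779; b·c/n = 183·20/367 = 9.9728
OR_MH = (49.7921 + 29.1455 + 18.2779) / (18.4763 + 12.0545 + 9.9728) = 97.2155 / 40.5036 = 2.40017

2.40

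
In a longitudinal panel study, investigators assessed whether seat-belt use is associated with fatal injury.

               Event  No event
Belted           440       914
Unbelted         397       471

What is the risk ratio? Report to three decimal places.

0.710

Cells: a = 440, b = 914, c = 397, d = 471.
Risk in exposed = 440/1354 = 0.32496; risk in unexposed = 397/868 = 0.45737.
RR = 0.32496 / 0.45737 = 0.71050
The risk is 29% lower among the exposed than among the unexposed.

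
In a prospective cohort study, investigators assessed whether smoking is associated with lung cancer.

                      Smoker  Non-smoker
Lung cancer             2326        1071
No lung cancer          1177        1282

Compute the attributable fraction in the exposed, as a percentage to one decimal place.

Reading the table with exposure as columns: a = 2326 (Smoker, case), b = 1177 (Smoker, non-case), c = 1071 (Non-smoker, case), d = 1282.
Risk in exposed = 2326/3503 = 0.66400; risk in unexposed = 1071/2353 = 0.45516.
RR = 0.66400/0.45516 = 1.45882
AR% = (RR − 1)/RR × 100 = (1.45882 − 1)/1.45882 × 100 = 31.4515%

31.5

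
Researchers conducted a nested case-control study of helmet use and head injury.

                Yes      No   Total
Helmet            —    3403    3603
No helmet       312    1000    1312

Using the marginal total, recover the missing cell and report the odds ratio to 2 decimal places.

0.19

The missing cell is in the exposed row: 3603 − 3403 = 200.
So a = 200, b = 3403, c = 312, d = 1000.
OR = (a·d)/(b·c) = (200 × 1000) / (3403 × 312) = 200000 / 1061736 = 0.18837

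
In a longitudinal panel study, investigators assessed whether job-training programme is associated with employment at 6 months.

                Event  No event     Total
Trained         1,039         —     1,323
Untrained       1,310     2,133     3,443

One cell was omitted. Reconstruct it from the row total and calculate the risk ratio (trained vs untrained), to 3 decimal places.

The missing cell is in the exposed row: 1323 − 1039 = 284.
So a = 1039, b = 284, c = 1310, d = 2133.
RR = [a/(a+b)] / [c/(c+d)] = (1039/1323) / (1310/3443) = 0.78534/0.38048 = 2.06406

2.064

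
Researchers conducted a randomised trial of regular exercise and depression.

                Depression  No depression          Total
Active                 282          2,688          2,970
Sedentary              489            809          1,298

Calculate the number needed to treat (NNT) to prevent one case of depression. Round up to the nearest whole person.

Risk in treated group = 282/2970 = 0.09495; risk in control = 489/1298 = 0.37673.
Absolute risk reduction = 0.37673 − 0.09495 = 0.28178
NNT = 1 / ARR = 1 / 0.28178 = 3.549 → round up → 4

4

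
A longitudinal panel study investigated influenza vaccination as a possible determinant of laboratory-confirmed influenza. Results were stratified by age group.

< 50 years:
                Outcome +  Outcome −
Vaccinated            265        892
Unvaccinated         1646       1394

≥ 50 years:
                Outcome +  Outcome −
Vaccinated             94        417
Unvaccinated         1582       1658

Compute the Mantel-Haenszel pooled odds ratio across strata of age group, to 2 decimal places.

0.25

OR_MH = Σ(aᵢdᵢ/nᵢ) / Σ(bᵢcᵢ/nᵢ), where nᵢ is the stratum total.
Stratum 1 (< 50 years): n = 4197; a·d/n = 265·1394/4197 = 88.0176; b·c/n = 892·1646/4197 = 349.8289
Stratum 2 (≥ 50 years): n = 3751; a·d/n = 94·1658/3751 = 41.5495; b·c/n = 417·1582/3751 = 175.8715
OR_MH = (88.0176 + 41.5495) / (349.8289 + 175.8715) = 129.5671 / 525.7004 = 0.24647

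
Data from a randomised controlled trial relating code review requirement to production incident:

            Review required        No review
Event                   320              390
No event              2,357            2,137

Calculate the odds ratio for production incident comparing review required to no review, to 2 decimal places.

0.74

Reading the table with exposure as columns: a = 320 (Review required, case), b = 2357 (Review required, non-case), c = 390 (No review, case), d = 2137.
OR = (a·d)/(b·c) = (320 × 2137) / (2357 × 390) = 683840 / 919230 = 0.74393
Exposure is associated with lower odds of production incident (OR = 0.74 < 1).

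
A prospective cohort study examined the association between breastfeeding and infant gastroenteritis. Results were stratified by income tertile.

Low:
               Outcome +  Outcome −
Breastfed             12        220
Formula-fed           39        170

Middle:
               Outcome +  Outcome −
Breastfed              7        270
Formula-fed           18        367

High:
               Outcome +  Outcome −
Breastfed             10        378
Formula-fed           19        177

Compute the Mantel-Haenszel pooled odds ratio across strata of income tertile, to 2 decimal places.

OR_MH = Σ(aᵢdᵢ/nᵢ) / Σ(bᵢcᵢ/nᵢ), where nᵢ is the stratum total.
Stratum 1 (Low): n = 441; a·d/n = 12·170/441 = 4.6259; b·c/n = 220·39/441 = 19.4558
Stratum 2 (Middle): n = 662; a·d/n = 7·367/662 = 3.8807; b·c/n = 270·18/662 = 7.3414
Stratum 3 (High): n = 584; a·d/n = 10·177/584 = 3.0308; b·c/n = 378·19/584 = 12.2979
OR_MH = (4.6259 + 3.8807 + 3.0308) / (19.4558 + 7.3414 + 12.2979) = 11.5373 / 39.0951 = 0.29511

0.30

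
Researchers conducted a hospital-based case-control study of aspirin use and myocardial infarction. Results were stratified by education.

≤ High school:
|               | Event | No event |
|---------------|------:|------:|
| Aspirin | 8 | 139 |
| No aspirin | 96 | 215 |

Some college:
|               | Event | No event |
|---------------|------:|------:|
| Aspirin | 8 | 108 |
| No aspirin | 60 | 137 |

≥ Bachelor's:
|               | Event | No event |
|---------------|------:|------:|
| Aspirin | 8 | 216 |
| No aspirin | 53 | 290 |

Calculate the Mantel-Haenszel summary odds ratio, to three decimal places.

OR_MH = Σ(aᵢdᵢ/nᵢ) / Σ(bᵢcᵢ/nᵢ), where nᵢ is the stratum total.
Stratum 1 (≤ High school): n = 458; a·d/n = 8·215/458 = 3.7555; b·c/n = 139·96/458 = 29.1354
Stratum 2 (Some college): n = 313; a·d/n = 8·137/313 = 3.5016; b·c/n = 108·60/313 = 20.7029
Stratum 3 (≥ Bachelor's): n = 567; a·d/n = 8·290/567 = 4.0917; b·c/n = 216·53/567 = 20.1905
OR_MH = (3.7555 + 3.5016 + 4.0917) / (29.1354 + 20.7029 + 20.1905) = 11.3488 / 70.0287 = 0.16206

0.162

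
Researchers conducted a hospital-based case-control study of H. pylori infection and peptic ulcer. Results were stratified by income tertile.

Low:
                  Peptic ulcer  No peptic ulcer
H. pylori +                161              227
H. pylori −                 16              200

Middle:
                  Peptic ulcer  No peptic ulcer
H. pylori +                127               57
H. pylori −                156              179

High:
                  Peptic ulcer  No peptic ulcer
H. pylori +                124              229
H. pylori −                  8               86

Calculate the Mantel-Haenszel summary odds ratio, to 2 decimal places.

4.44

OR_MH = Σ(aᵢdᵢ/nᵢ) / Σ(bᵢcᵢ/nᵢ), where nᵢ is the stratum total.
Stratum 1 (Low): n = 604; a·d/n = 161·200/604 = 53.3113; b·c/n = 227·16/604 = 6.0132
Stratum 2 (Middle): n = 519; a·d/n = 127·179/519 = 43.8015; b·c/n = 57·156/519 = 17.1329
Stratum 3 (High): n = 447; a·d/n = 124·86/447 = 23.8568; b·c/n = 229·8/447 = 4.0984
OR_MH = (53.3113 + 43.8015 + 23.8568) / (6.0132 + 17.1329 + 4.0984) = 120.9696 / 27.2446 = 4.44013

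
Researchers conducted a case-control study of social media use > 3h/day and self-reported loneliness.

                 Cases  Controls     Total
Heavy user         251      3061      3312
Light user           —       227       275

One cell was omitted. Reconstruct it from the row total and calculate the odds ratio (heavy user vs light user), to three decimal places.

The missing cell is in the unexposed row: 275 − 227 = 48.
So a = 251, b = 3061, c = 48, d = 227.
OR = (a·d)/(b·c) = (251 × 227) / (3061 × 48) = 56977 / 146928 = 0.38779

0.388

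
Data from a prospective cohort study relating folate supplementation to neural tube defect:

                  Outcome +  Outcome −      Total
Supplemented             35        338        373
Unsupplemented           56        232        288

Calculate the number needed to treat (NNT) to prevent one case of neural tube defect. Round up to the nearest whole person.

Risk in treated group = 35/373 = 0.09383; risk in control = 56/288 = 0.19444.
Absolute risk reduction = 0.19444 − 0.09383 = 0.10061
NNT = 1 / ARR = 1 / 0.10061 = 9.939 → round up → 10

10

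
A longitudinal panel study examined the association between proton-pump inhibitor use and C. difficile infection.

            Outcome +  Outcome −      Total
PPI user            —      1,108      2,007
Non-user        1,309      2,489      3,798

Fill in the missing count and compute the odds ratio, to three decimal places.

1.543

The missing cell is in the exposed row: 2007 − 1108 = 899.
So a = 899, b = 1108, c = 1309, d = 2489.
OR = (a·d)/(b·c) = (899 × 2489) / (1108 × 1309) = 2237611 / 1450372 = 1.54278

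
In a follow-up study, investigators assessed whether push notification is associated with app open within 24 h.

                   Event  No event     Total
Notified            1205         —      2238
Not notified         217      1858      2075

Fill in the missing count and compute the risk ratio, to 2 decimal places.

The missing cell is in the exposed row: 2238 − 1205 = 1033.
So a = 1205, b = 1033, c = 217, d = 1858.
RR = [a/(a+b)] / [c/(c+d)] = (1205/2238) / (217/2075) = 0.53843/0.10458 = 5.14855

5.15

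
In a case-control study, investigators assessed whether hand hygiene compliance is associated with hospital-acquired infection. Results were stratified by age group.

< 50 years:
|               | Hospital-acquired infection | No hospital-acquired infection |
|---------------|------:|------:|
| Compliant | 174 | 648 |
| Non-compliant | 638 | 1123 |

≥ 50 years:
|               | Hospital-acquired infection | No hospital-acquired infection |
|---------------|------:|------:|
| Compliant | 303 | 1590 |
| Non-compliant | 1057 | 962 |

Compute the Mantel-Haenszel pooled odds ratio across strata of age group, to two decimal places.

OR_MH = Σ(aᵢdᵢ/nᵢ) / Σ(bᵢcᵢ/nᵢ), where nᵢ is the stratum total.
Stratum 1 (< 50 years): n = 2583; a·d/n = 174·1123/2583 = 75.6492; b·c/n = 648·638/2583 = 160.0557
Stratum 2 (≥ 50 years): n = 3912; a·d/n = 303·962/3912 = 74.5107; b·c/n = 1590·1057/3912 = 429.6089
OR_MH = (75.6492 + 74.5107) / (160.0557 + 429.6089) = 150.1600 / 589.6646 = 0.25465

0.25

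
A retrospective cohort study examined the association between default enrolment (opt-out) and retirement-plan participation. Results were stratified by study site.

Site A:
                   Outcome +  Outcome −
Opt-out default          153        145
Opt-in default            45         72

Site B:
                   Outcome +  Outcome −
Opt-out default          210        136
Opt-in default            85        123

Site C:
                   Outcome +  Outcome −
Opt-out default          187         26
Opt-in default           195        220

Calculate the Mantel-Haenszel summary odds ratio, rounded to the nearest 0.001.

OR_MH = Σ(aᵢdᵢ/nᵢ) / Σ(bᵢcᵢ/nᵢ), where nᵢ is the stratum total.
Stratum 1 (Site A): n = 415; a·d/n = 153·72/415 = 26.5446; b·c/n = 145·45/415 = 15.7229
Stratum 2 (Site B): n = 554; a·d/n = 210·123/554 = 46.6245; b·c/n = 136·85/554 = 20.8664
Stratum 3 (Site C): n = 628; a·d/n = 187·220/628 = 65.5096; b·c/n = 26·195/628 = 8.0732
OR_MH = (26.5446 + 46.6245 + 65.5096) / (15.7229 + 20.8664 + 8.0732) = 138.6787 / 44.6626 = 3.10503

3.105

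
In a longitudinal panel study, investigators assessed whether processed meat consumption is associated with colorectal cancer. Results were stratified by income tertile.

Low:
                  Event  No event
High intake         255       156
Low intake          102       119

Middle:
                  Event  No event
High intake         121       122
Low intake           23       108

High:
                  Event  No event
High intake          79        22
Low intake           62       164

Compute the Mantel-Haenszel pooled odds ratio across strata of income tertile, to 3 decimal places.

OR_MH = Σ(aᵢdᵢ/nᵢ) / Σ(bᵢcᵢ/nᵢ), where nᵢ is the stratum total.
Stratum 1 (Low): n = 632; a·d/n = 255·119/632 = 48.0142; b·c/n = 156·102/632 = 25.1772
Stratum 2 (Middle): n = 374; a·d/n = 121·108/374 = 34.9412; b·c/n = 122·23/374 = 7.5027
Stratum 3 (High): n = 327; a·d/n = 79·164/327 = 39.6208; b·c/n = 22·62/327 = 4.1713
OR_MH = (48.0142 + 34.9412 + 39.6208) / (25.1772 + 7.5027 + 4.1713) = 122.5762 / 36.8511 = 3.32625

3.326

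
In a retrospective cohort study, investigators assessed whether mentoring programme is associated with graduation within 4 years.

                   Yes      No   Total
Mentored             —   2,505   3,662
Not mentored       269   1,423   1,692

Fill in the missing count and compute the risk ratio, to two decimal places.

The missing cell is in the exposed row: 3662 − 2505 = 1157.
So a = 1157, b = 2505, c = 269, d = 1423.
RR = [a/(a+b)] / [c/(c+d)] = (1157/3662) / (269/1692) = 0.31595/0.15898 = 1.98730

1.99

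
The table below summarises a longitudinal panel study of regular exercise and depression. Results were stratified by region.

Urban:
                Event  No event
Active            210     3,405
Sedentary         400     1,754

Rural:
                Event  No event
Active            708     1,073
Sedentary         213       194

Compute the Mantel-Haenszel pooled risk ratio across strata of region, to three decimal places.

RR_MH = Σ(aᵢ·n₀ᵢ/nᵢ) / Σ(cᵢ·n₁ᵢ/nᵢ), with n₁ᵢ = aᵢ+bᵢ (exposed), n₀ᵢ = cᵢ+dᵢ (unexposed), nᵢ = n₁ᵢ+n₀ᵢ.
Stratum 1 (Urban): n₁ = 3615, n₀ = 2154, n = 5769; a·n₀/n = 210·2154/5769 = 78.4087; c·n₁/n = 400·3615/5769 = 250.6500
Stratum 2 (Rural): n₁ = 1781, n₀ = 407, n = 2188; a·n₀/n = 708·407/2188 = 131.6984; c·n₁/n = 213·1781/2188 = 173.3789
RR_MH = (78.4087 + 131.6984) / (250.6500 + 173.3789) = 210.1071 / 424.0289 = 0.49550

0.496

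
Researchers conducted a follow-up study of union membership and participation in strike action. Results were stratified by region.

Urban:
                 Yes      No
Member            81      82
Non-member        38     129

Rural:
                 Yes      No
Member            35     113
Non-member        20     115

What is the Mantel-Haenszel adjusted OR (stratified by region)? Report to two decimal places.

2.63

OR_MH = Σ(aᵢdᵢ/nᵢ) / Σ(bᵢcᵢ/nᵢ), where nᵢ is the stratum total.
Stratum 1 (Urban): n = 330; a·d/n = 81·129/330 = 31.6636; b·c/n = 82·38/330 = 9.4424
Stratum 2 (Rural): n = 283; a·d/n = 35·115/283 = 14.2226; b·c/n = 113·20/283 = 7.9859
OR_MH = (31.6636 + 14.2226) / (9.4424 + 7.9859) = 45.8863 / 17.4283 = 2.63286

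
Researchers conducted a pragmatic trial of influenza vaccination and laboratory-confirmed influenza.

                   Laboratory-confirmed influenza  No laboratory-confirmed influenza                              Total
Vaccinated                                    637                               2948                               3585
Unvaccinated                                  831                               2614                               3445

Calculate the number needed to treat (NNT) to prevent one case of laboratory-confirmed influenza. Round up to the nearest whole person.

16

Risk in treated group = 637/3585 = 0.17768; risk in control = 831/3445 = 0.24122.
Absolute risk reduction = 0.24122 − 0.17768 = 0.06353
NNT = 1 / ARR = 1 / 0.06353 = 15.740 → round up → 16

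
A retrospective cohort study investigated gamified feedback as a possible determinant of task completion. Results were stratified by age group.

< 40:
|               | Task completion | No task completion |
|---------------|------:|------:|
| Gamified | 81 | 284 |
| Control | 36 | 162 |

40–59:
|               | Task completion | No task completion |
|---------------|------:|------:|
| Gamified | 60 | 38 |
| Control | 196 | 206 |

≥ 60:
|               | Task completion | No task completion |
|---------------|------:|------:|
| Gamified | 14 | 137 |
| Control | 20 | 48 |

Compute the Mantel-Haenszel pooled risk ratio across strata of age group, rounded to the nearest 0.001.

1.073

RR_MH = Σ(aᵢ·n₀ᵢ/nᵢ) / Σ(cᵢ·n₁ᵢ/nᵢ), with n₁ᵢ = aᵢ+bᵢ (exposed), n₀ᵢ = cᵢ+dᵢ (unexposed), nᵢ = n₁ᵢ+n₀ᵢ.
Stratum 1 (< 40): n₁ = 365, n₀ = 198, n = 563; a·n₀/n = 81·198/563 = 28.4867; c·n₁/n = 36·365/563 = 23.3393
Stratum 2 (40–59): n₁ = 98, n₀ = 402, n = 500; a·n₀/n = 60·402/500 = 48.2400; c·n₁/n = 196·98/500 = 38.4160
Stratum 3 (≥ 60): n₁ = 151, n₀ = 68, n = 219; a·n₀/n = 14·68/219 = 4.3470; c·n₁/n = 20·151/219 = 13.7900
RR_MH = (28.4867 + 48.2400 + 4.3470) / (23.3393 + 38.4160 + 13.7900) = 81.0737 / 75.5452 = 1.07318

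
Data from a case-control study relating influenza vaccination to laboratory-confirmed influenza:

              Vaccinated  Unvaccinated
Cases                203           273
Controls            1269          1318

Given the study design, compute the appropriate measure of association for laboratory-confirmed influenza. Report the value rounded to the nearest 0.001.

Reading the table with exposure as columns: a = 203 (Vaccinated, case), b = 1269 (Vaccinated, non-case), c = 273 (Unvaccinated, case), d = 1318.
This is a case-control study: participants were sampled on outcome status, so risks in the source population cannot be estimated directly — relative risk is not valid here. The odds ratio is the appropriate measure.
OR = (a·d)/(b·c) = (203 × 1318) / (1269 × 273) = 267554 / 346437 = 0.77230

0.772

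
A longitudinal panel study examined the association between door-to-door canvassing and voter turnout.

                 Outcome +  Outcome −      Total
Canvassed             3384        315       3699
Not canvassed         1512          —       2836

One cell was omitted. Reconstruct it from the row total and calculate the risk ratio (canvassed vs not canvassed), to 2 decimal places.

The missing cell is in the unexposed row: 2836 − 1512 = 1324.
So a = 3384, b = 315, c = 1512, d = 1324.
RR = [a/(a+b)] / [c/(c+d)] = (3384/3699) / (1512/2836) = 0.91484/0.53315 = 1.71593

1.72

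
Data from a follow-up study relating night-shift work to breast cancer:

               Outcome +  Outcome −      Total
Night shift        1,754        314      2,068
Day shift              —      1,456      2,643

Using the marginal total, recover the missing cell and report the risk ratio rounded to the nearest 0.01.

1.89

The missing cell is in the unexposed row: 2643 − 1456 = 1187.
So a = 1754, b = 314, c = 1187, d = 1456.
RR = [a/(a+b)] / [c/(c+d)] = (1754/2068) / (1187/2643) = 0.84816/0.44911 = 1.88854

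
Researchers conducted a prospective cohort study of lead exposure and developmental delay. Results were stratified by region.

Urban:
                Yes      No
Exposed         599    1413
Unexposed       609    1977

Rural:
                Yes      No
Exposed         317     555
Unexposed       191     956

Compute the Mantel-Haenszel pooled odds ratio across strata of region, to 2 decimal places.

1.70

OR_MH = Σ(aᵢdᵢ/nᵢ) / Σ(bᵢcᵢ/nᵢ), where nᵢ is the stratum total.
Stratum 1 (Urban): n = 4598; a·d/n = 599·1977/4598 = 257.5518; b·c/n = 1413·609/4598 = 187.1503
Stratum 2 (Rural): n = 2019; a·d/n = 317·956/2019 = 150.1000; b·c/n = 555·191/2019 = 52.5037
OR_MH = (257.5518 + 150.1000) / (187.1503 + 52.5037) = 407.6518 / 239.6540 = 1.70100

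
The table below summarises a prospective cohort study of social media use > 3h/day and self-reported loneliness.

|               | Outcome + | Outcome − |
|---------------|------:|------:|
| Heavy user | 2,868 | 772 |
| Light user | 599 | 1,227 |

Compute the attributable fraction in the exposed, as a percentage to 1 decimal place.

Cells: a = 2868, b = 772, c = 599, d = 1227.
Risk in exposed = 2868/3640 = 0.78791; risk in unexposed = 599/1826 = 0.32804.
RR = 0.78791/0.32804 = 2.40188
AR% = (RR − 1)/RR × 100 = (2.40188 − 1)/2.40188 × 100 = 58.3660%

58.4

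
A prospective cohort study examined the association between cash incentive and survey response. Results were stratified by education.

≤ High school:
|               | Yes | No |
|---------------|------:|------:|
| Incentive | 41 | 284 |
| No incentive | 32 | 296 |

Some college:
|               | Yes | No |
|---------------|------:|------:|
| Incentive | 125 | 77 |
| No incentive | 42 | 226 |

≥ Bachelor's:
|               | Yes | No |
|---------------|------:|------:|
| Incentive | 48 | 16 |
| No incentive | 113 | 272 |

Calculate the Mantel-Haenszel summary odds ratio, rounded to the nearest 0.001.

4.341

OR_MH = Σ(aᵢdᵢ/nᵢ) / Σ(bᵢcᵢ/nᵢ), where nᵢ is the stratum total.
Stratum 1 (≤ High school): n = 653; a·d/n = 41·296/653 = 18.5850; b·c/n = 284·32/653 = 13.9173
Stratum 2 (Some college): n = 470; a·d/n = 125·226/470 = 60.1064; b·c/n = 77·42/470 = 6.8809
Stratum 3 (≥ Bachelor's): n = 449; a·d/n = 48·272/449 = 29.0780; b·c/n = 16·113/449 = 4.0267
OR_MH = (18.5850 + 60.1064 + 29.0780) / (13.9173 + 6.8809 + 4.0267) = 107.7693 / 24.8249 = 4.34118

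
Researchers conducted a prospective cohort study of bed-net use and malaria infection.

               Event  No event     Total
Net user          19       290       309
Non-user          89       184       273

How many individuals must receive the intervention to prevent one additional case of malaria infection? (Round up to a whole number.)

Risk in treated group = 19/309 = 0.06149; risk in control = 89/273 = 0.32601.
Absolute risk reduction = 0.32601 − 0.06149 = 0.26452
NNT = 1 / ARR = 1 / 0.26452 = 3.780 → round up → 4

4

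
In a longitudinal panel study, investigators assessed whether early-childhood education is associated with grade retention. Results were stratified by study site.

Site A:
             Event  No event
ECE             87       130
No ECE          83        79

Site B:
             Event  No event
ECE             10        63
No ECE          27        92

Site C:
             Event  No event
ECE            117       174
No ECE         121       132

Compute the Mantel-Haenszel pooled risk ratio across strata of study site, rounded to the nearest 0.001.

0.798

RR_MH = Σ(aᵢ·n₀ᵢ/nᵢ) / Σ(cᵢ·n₁ᵢ/nᵢ), with n₁ᵢ = aᵢ+bᵢ (exposed), n₀ᵢ = cᵢ+dᵢ (unexposed), nᵢ = n₁ᵢ+n₀ᵢ.
Stratum 1 (Site A): n₁ = 217, n₀ = 162, n = 379; a·n₀/n = 87·162/379 = 37.1873; c·n₁/n = 83·217/379 = 47.5224
Stratum 2 (Site B): n₁ = 73, n₀ = 119, n = 192; a·n₀/n = 10·119/192 = 6.1979; c·n₁/n = 27·73/192 = 10.2656
Stratum 3 (Site C): n₁ = 291, n₀ = 253, n = 544; a·n₀/n = 117·253/544 = 54.4136; c·n₁/n = 121·291/544 = 64.7261
RR_MH = (37.1873 + 6.1979 + 54.4136) / (47.5224 + 10.2656 + 64.7261) = 97.7989 / 122.5142 = 0.79827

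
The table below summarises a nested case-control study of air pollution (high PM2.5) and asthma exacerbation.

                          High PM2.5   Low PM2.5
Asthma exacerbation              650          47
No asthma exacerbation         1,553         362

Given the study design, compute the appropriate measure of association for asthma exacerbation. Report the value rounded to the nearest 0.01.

3.22

Reading the table with exposure as columns: a = 650 (High PM2.5, case), b = 1553 (High PM2.5, non-case), c = 47 (Low PM2.5, case), d = 362.
This is a nested case-control study: participants were sampled on outcome status, so risks in the source population cannot be estimated directly — relative risk is not valid here. The odds ratio is the appropriate measure.
OR = (a·d)/(b·c) = (650 × 362) / (1553 × 47) = 235300 / 72991 = 3.22369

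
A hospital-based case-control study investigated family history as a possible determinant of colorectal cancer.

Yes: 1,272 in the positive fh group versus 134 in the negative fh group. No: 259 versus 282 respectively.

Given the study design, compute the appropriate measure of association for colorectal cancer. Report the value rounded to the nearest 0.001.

10.336

From the description: a = 1272, b = 259, c = 134, d = 282.
This is a hospital-based case-control study: participants were sampled on outcome status, so risks in the source population cannot be estimated directly — relative risk is not valid here. The odds ratio is the appropriate measure.
OR = (a·d)/(b·c) = (1272 × 282) / (259 × 134) = 358704 / 34706 = 10.33550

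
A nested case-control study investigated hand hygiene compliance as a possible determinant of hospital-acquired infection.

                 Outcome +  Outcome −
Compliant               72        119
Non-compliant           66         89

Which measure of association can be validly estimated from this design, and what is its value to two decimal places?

0.82

Cells: a = 72, b = 119, c = 66, d = 89.
This is a nested case-control study: participants were sampled on outcome status, so risks in the source population cannot be estimated directly — relative risk is not valid here. The odds ratio is the appropriate measure.
OR = (a·d)/(b·c) = (72 × 89) / (119 × 66) = 6408 / 7854 = 0.81589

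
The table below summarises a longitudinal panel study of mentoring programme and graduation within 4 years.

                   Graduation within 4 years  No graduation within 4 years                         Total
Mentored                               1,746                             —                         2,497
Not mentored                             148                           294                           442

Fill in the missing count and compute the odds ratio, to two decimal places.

4.62

The missing cell is in the exposed row: 2497 − 1746 = 751.
So a = 1746, b = 751, c = 148, d = 294.
OR = (a·d)/(b·c) = (1746 × 294) / (751 × 148) = 513324 / 111148 = 4.61838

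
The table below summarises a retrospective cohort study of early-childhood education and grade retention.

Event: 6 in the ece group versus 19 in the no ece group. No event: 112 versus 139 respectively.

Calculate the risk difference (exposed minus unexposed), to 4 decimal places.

-0.0694

From the description: a = 6, b = 112, c = 19, d = 139.
Risk in exposed = 6/118 = 0.050847; risk in unexposed = 19/158 = 0.120253.
Risk difference = 0.050847 − 0.120253 = -0.069406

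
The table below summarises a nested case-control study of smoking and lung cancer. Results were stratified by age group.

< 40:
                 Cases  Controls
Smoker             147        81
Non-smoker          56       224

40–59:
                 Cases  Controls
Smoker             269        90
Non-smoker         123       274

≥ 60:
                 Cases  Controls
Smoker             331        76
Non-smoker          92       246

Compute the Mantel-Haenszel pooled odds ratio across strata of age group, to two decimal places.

OR_MH = Σ(aᵢdᵢ/nᵢ) / Σ(bᵢcᵢ/nᵢ), where nᵢ is the stratum total.
Stratum 1 (< 40): n = 508; a·d/n = 147·224/508 = 64.8189; b·c/n = 81·56/508 = 8.9291
Stratum 2 (40–59): n = 756; a·d/n = 269·274/756 = 97.4947; b·c/n = 90·123/756 = 14.6429
Stratum 3 (≥ 60): n = 745; a·d/n = 331·246/745 = 109.2966; b·c/n = 76·92/745 = 9.3852
OR_MH = (64.8189 + 97.4947 + 109.2966) / (8.9291 + 14.6429 + 9.3852) = 271.6103 / 32.9572 = 8.24130

8.24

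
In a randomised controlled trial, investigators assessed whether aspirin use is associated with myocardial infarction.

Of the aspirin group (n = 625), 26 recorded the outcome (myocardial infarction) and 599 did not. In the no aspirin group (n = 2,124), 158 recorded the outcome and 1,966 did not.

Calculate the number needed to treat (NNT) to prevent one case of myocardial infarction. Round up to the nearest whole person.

Risk in treated group = 26/625 = 0.04160; risk in control = 158/2124 = 0.07439.
Absolute risk reduction = 0.07439 − 0.04160 = 0.03279
NNT = 1 / ARR = 1 / 0.03279 = 30.499 → round up → 31

31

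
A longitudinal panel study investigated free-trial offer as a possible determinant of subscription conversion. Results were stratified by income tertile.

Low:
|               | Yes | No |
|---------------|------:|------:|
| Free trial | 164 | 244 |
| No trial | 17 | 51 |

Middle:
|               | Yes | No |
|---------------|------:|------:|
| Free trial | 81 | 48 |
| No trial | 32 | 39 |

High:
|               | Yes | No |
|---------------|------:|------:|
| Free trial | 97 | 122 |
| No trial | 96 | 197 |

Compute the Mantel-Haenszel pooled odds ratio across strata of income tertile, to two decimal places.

OR_MH = Σ(aᵢdᵢ/nᵢ) / Σ(bᵢcᵢ/nᵢ), where nᵢ is the stratum total.
Stratum 1 (Low): n = 476; a·d/n = 164·51/476 = 17.5714; b·c/n = 244·17/476 = 8.7143
Stratum 2 (Middle): n = 200; a·d/n = 81·39/200 = 15.7950; b·c/n = 48·32/200 = 7.6800
Stratum 3 (High): n = 512; a·d/n = 97·197/512 = 37.3223; b·c/n = 122·96/512 = 22.8750
OR_MH = (17.5714 + 15.7950 + 37.3223) / (8.7143 + 7.6800 + 22.8750) = 70.6887 / 39.2693 = 1.80010

1.80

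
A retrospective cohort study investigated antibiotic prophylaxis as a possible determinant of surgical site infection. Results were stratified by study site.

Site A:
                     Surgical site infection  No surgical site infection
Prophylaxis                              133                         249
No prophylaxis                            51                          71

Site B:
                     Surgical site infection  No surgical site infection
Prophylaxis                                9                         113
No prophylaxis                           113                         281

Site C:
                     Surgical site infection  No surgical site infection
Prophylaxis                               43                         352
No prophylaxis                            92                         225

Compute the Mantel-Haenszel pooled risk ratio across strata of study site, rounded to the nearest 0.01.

RR_MH = Σ(aᵢ·n₀ᵢ/nᵢ) / Σ(cᵢ·n₁ᵢ/nᵢ), with n₁ᵢ = aᵢ+bᵢ (exposed), n₀ᵢ = cᵢ+dᵢ (unexposed), nᵢ = n₁ᵢ+n₀ᵢ.
Stratum 1 (Site A): n₁ = 382, n₀ = 122, n = 504; a·n₀/n = 133·122/504 = 32.1944; c·n₁/n = 51·382/504 = 38.6548
Stratum 2 (Site B): n₁ = 122, n₀ = 394, n = 516; a·n₀/n = 9·394/516 = 6.8721; c·n₁/n = 113·122/516 = 26.7171
Stratum 3 (Site C): n₁ = 395, n₀ = 317, n = 712; a·n₀/n = 43·317/712 = 19.1447; c·n₁/n = 92·395/712 = 51.0393
RR_MH = (32.1944 + 6.8721 + 19.1447) / (38.6548 + 26.7171 + 51.0393) = 58.2112 / 116.4111 = 0.50005

0.50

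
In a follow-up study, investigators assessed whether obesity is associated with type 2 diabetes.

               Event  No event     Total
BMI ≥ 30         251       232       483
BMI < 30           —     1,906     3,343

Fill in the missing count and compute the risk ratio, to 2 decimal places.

The missing cell is in the unexposed row: 3343 − 1906 = 1437.
So a = 251, b = 232, c = 1437, d = 1906.
RR = [a/(a+b)] / [c/(c+d)] = (251/483) / (1437/3343) = 0.51967/0.42985 = 1.20894

1.21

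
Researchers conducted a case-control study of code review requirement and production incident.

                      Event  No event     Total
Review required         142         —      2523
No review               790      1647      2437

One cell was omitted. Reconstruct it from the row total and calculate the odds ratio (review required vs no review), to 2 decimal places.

0.12

The missing cell is in the exposed row: 2523 − 142 = 2381.
So a = 142, b = 2381, c = 790, d = 1647.
OR = (a·d)/(b·c) = (142 × 1647) / (2381 × 790) = 233874 / 1880990 = 0.12434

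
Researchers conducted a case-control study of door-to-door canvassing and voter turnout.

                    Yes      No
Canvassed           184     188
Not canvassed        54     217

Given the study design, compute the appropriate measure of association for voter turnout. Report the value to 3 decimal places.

Cells: a = 184, b = 188, c = 54, d = 217.
This is a case-control study: participants were sampled on outcome status, so risks in the source population cannot be estimated directly — relative risk is not valid here. The odds ratio is the appropriate measure.
OR = (a·d)/(b·c) = (184 × 217) / (188 × 54) = 39928 / 10152 = 3.93302

3.933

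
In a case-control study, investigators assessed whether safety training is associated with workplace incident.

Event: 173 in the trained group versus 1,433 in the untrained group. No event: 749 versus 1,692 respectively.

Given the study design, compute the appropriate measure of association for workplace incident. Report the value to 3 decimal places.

0.273

From the description: a = 173, b = 749, c = 1433, d = 1692.
This is a case-control study: participants were sampled on outcome status, so risks in the source population cannot be estimated directly — relative risk is not valid here. The odds ratio is the appropriate measure.
OR = (a·d)/(b·c) = (173 × 1692) / (749 × 1433) = 292716 / 1073317 = 0.27272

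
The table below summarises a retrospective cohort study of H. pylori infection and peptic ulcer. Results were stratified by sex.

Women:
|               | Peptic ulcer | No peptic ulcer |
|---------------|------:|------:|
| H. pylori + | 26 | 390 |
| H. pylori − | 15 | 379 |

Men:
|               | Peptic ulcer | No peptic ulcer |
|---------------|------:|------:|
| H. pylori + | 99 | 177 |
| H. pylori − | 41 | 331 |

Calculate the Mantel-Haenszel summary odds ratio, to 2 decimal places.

OR_MH = Σ(aᵢdᵢ/nᵢ) / Σ(bᵢcᵢ/nᵢ), where nᵢ is the stratum total.
Stratum 1 (Women): n = 810; a·d/n = 26·379/810 = 12.1654; b·c/n = 390·15/810 = 7.2222
Stratum 2 (Men): n = 648; a·d/n = 99·331/648 = 50.5694; b·c/n = 177·41/648 = 11.1991
OR_MH = (12.1654 + 50.5694) / (7.2222 + 11.1991) = 62.7349 / 18.4213 = 3.40556

3.41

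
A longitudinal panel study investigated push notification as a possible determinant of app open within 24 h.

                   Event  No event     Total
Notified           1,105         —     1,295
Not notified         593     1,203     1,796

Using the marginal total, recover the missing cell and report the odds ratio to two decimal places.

The missing cell is in the exposed row: 1295 − 1105 = 190.
So a = 1105, b = 190, c = 593, d = 1203.
OR = (a·d)/(b·c) = (1105 × 1203) / (190 × 593) = 1329315 / 112670 = 11.79830

11.80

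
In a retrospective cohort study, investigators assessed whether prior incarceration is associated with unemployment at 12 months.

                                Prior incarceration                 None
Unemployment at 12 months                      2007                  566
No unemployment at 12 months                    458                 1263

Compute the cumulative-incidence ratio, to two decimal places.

Reading the table with exposure as columns: a = 2007 (Prior incarceration, case), b = 458 (Prior incarceration, non-case), c = 566 (None, case), d = 1263.
Risk in exposed = 2007/2465 = 0.81420; risk in unexposed = 566/1829 = 0.30946.
RR = 0.81420 / 0.30946 = 2.63104
The risk among the exposed is 2.63 times that among the unexposed.

2.63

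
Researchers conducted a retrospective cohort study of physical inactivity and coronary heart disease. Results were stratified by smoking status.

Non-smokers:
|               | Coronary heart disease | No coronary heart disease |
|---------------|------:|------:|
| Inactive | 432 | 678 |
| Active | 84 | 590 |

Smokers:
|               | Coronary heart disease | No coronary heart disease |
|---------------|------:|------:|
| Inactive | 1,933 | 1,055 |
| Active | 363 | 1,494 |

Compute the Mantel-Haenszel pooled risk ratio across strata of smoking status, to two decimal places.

3.27

RR_MH = Σ(aᵢ·n₀ᵢ/nᵢ) / Σ(cᵢ·n₁ᵢ/nᵢ), with n₁ᵢ = aᵢ+bᵢ (exposed), n₀ᵢ = cᵢ+dᵢ (unexposed), nᵢ = n₁ᵢ+n₀ᵢ.
Stratum 1 (Non-smokers): n₁ = 1110, n₀ = 674, n = 1784; a·n₀/n = 432·674/1784 = 163.2108; c·n₁/n = 84·1110/1784 = 52.2646
Stratum 2 (Smokers): n₁ = 2988, n₀ = 1857, n = 4845; a·n₀/n = 1933·1857/4845 = 740.8836; c·n₁/n = 363·2988/4845 = 223.8687
RR_MH = (163.2108 + 740.8836) / (52.2646 + 223.8687) = 904.0944 / 276.1333 = 3.27412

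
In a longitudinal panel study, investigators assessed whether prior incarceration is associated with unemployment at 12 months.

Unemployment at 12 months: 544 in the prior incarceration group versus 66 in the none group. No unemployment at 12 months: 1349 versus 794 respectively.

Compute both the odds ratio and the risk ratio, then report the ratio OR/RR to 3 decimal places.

From the description: a = 544, b = 1349, c = 66, d = 794.
OR = (544·794)/(1349·66) = 431936/89034 = 4.85136
Risk in exposed = 544/1893 = 0.28737; risk in unexposed = 66/860 = 0.07674; RR = 3.74458
OR/RR = 4.85136 / 3.74458 = 1.29557
The outcome is not rare, so the OR lies further from 1 than the RR.

1.296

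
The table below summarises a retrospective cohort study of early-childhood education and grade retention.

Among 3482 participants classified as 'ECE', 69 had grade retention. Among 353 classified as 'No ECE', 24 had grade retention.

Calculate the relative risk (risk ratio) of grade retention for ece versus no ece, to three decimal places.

0.291

From the description: a = 69, b = 3413, c = 24, d = 329.
Risk in exposed = 69/3482 = 0.01982; risk in unexposed = 24/353 = 0.06799.
RR = 0.01982 / 0.06799 = 0.29146
The risk is 71% lower among the exposed than among the unexposed.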